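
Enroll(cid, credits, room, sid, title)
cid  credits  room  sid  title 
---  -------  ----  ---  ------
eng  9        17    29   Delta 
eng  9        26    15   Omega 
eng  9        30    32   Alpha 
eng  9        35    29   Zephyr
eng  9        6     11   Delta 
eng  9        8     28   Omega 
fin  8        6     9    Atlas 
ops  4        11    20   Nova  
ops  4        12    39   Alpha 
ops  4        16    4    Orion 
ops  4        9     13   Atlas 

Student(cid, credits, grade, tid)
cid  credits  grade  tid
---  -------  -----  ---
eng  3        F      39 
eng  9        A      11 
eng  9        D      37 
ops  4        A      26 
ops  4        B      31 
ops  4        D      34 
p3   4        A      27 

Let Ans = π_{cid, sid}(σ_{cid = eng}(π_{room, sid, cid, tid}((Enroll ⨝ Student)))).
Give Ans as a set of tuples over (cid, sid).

{(eng, 11), (eng, 15), (eng, 28), (eng, 29), (eng, 32)}

Joining Enroll and Student on cid, credits yields {(eng, 9, 17, 29, Delta, A, 11), (eng, 9, 17, 29, Delta, D, 37), (eng, 9, 26, 15, Omega, A, 11), (eng, 9, 26, 15, Omega, D, 37), (eng, 9, 30, 32, Alpha, A, 11), (eng, 9, 30, 32, Alpha, D, 37), (eng, 9, 35, 29, Zephyr, A, 11), (eng, 9, 35, 29, Zephyr, D, 37), (eng, 9, 6, 11, Delta, A, 11), (eng, 9, 6, 11, Delta, D, 37), (eng, 9, 8, 28, Omega, A, 11), (eng, 9, 8, 28, Omega, D, 37), (ops, 4, 11, 20, Nova, A, 26), (ops, 4, 11, 20, Nova, B, 31), (ops, 4, 11, 20, Nova, D, 34), (ops, 4, 12, 39, Alpha, A, 26), (ops, 4, 12, 39, Alpha, B, 31), (ops, 4, 12, 39, Alpha, D, 34), (ops, 4, 16, 4, Orion, A, 26), (ops, 4, 16, 4, Orion, B, 31), (ops, 4, 16, 4, Orion, D, 34), (ops, 4, 9, 13, Atlas, A, 26), (ops, 4, 9, 13, Atlas, B, 31), (ops, 4, 9, 13, Atlas, D, 34)}.
Keep only column(s) room, sid, cid, tid: {(11, 20, ops, 26), (11, 20, ops, 31), (11, 20, ops, 34), (12, 39, ops, 26), (12, 39, ops, 31), (12, 39, ops, 34), (16, 4, ops, 26), (16, 4, ops, 31), (16, 4, ops, 34), (17, 29, eng, 11), (17, 29, eng, 37), (26, 15, eng, 11), (26, 15, eng, 37), (30, 32, eng, 11), (30, 32, eng, 37), (35, 29, eng, 11), (35, 29, eng, 37), (6, 11, eng, 11), (6, 11, eng, 37), (8, 28, eng, 11), (8, 28, eng, 37), (9, 13, ops, 26), (9, 13, ops, 31), (9, 13, ops, 34)}
Selection cid = eng: {(17, 29, eng, 11), (17, 29, eng, 37), (26, 15, eng, 11), (26, 15, eng, 37), (30, 32, eng, 11), (30, 32, eng, 37), (35, 29, eng, 11), (35, 29, eng, 37), (6, 11, eng, 11), (6, 11, eng, 37), (8, 28, eng, 11), (8, 28, eng, 37)}
Keep only column(s) cid, sid (7 duplicate(s) eliminated): {(eng, 11), (eng, 15), (eng, 28), (eng, 29), (eng, 32)}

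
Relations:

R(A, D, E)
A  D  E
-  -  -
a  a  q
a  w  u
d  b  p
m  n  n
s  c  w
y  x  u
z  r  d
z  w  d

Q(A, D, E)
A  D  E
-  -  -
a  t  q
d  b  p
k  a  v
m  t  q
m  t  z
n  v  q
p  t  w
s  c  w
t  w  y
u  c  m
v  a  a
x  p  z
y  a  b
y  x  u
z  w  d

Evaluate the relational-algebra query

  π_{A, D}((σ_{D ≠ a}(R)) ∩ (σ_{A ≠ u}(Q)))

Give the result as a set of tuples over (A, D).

{(d, b), (s, c), (y, x), (z, w)}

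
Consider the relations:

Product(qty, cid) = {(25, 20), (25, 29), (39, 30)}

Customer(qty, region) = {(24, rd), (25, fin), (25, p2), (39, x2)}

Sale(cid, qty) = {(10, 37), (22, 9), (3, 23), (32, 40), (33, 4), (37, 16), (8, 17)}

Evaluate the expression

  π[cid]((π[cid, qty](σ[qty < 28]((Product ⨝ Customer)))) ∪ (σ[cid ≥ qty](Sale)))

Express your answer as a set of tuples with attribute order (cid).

{20, 22, 29, 33, 37}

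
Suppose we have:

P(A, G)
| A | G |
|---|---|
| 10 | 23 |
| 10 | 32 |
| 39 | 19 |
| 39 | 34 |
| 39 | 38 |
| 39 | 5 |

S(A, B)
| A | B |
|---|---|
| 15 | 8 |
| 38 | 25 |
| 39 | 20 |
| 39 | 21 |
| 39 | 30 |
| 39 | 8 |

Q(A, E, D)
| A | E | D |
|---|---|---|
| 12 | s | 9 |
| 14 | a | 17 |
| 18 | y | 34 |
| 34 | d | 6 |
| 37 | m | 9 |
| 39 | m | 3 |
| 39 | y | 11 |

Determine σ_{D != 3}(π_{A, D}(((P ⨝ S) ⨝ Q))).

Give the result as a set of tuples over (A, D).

Joining P and S on A yields {(39, 19, 20), (39, 19, 21), (39, 19, 30), (39, 19, 8), (39, 34, 20), (39, 34, 21), (39, 34, 30), (39, 34, 8), (39, 38, 20), (39, 38, 21), (39, 38, 30), (39, 38, 8), (39, 5, 20), (39, 5, 21), (39, 5, 30), (39, 5, 8)}.
Joining (P ⨝ S) and Q on A yields {(39, 19, 20, m, 3), (39, 19, 20, y, 11), (39, 19, 21, m, 3), (39, 19, 21, y, 11), (39, 19, 30, m, 3), (39, 19, 30, y, 11), (39, 19, 8, m, 3), (39, 19, 8, y, 11), (39, 34, 20, m, 3), (39, 34, 20, y, 11), (39, 34, 21, m, 3), (39, 34, 21, y, 11), (39, 34, 30, m, 3), (39, 34, 30, y, 11), (39, 34, 8, m, 3), (39, 34, 8, y, 11), (39, 38, 20, m, 3), (39, 38, 20, y, 11), (39, 38, 21, m, 3), (39, 38, 21, y, 11), (39, 38, 30, m, 3), (39, 38, 30, y, 11), (39, 38, 8, m, 3), (39, 38, 8, y, 11), (39, 5, 20, m, 3), (39, 5, 20, y, 11), (39, 5, 21, m, 3), (39, 5, 21, y, 11), (39, 5, 30, m, 3), (39, 5, 30, y, 11), (39, 5, 8, m, 3), (39, 5, 8, y, 11)}.
π[A, D]: project onto (A, D) (30 duplicate(s) eliminated) → {(39, 11), (39, 3)}
σ[D != 3]: keep tuples satisfying D != 3 → {(39, 11)}

{(39, 11)}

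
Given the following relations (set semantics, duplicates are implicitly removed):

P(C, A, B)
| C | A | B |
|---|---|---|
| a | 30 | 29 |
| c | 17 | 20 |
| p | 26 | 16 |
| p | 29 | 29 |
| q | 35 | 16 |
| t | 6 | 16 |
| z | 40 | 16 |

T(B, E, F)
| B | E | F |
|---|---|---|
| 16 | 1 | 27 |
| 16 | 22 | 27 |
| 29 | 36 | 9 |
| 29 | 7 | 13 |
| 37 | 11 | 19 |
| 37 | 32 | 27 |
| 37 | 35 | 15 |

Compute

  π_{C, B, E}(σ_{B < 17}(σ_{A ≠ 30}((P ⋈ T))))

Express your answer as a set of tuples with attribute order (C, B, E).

{(p, 16, 1), (p, 16, 22), (q, 16, 1), (q, 16, 22), (t, 16, 1), (t, 16, 22), (z, 16, 1), (z, 16, 22)}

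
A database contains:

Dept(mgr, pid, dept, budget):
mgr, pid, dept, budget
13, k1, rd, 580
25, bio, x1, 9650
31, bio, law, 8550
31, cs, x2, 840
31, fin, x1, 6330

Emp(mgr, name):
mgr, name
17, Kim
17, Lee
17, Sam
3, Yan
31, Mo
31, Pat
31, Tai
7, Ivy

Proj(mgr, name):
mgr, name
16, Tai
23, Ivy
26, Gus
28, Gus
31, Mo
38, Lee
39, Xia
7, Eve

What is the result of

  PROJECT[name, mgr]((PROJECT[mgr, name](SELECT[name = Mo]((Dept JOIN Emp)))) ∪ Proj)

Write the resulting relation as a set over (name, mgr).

Dept ⋈ Emp (natural join on mgr): {(31, bio, law, 8550, Mo), (31, bio, law, 8550, Pat), (31, bio, law, 8550, Tai), (31, cs, x2, 840, Mo), (31, cs, x2, 840, Pat), (31, cs, x2, 840, Tai), (31, fin, x1, 6330, Mo), (31, fin, x1, 6330, Pat), (31, fin, x1, 6330, Tai)}
Selection name = Mo: {(31, bio, law, 8550, Mo), (31, cs, x2, 840, Mo), (31, fin, x1, 6330, Mo)}
π_{mgr, name} gives {(31, Mo)} (2 duplicate(s) eliminated).
Taking the union: {(16, Tai), (23, Ivy), (26, Gus), (28, Gus), (31, Mo), (38, Lee), (39, Xia), (7, Eve)}
π_{name, mgr} gives {(Eve, 7), (Gus, 26), (Gus, 28), (Ivy, 23), (Lee, 38), (Mo, 31), (Tai, 16), (Xia, 39)}.

{(Eve, 7), (Gus, 26), (Gus, 28), (Ivy, 23), (Lee, 38), (Mo, 31), (Tai, 16), (Xia, 39)}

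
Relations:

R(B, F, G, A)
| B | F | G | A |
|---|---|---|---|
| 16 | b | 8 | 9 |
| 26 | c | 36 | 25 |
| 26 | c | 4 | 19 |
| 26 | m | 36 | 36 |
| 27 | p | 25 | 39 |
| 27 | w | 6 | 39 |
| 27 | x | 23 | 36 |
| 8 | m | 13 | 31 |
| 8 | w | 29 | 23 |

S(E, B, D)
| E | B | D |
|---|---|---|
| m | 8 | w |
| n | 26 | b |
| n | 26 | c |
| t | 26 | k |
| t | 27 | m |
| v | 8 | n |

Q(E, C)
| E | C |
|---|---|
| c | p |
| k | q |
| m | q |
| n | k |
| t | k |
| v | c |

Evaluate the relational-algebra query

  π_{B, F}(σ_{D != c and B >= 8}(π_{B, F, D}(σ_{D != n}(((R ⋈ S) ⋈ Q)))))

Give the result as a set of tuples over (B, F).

Natural join on B: {(26, c, 36, 25, n, b), (26, c, 36, 25, n, c), (26, c, 36, 25, t, k), (26, c, 4, 19, n, b), (26, c, 4, 19, n, c), (26, c, 4, 19, t, k), (26, m, 36, 36, n, b), (26, m, 36, 36, n, c), (26, m, 36, 36, t, k), (27, p, 25, 39, t, m), (27, w, 6, 39, t, m), (27, x, 23, 36, t, m), (8, m, 13, 31, m, w), (8, m, 13, 31, v, n), (8, w, 29, 23, m, w), (8, w, 29, 23, v, n)}
Natural join on E: {(26, c, 36, 25, n, b, k), (26, c, 36, 25, n, c, k), (26, c, 36, 25, t, k, k), (26, c, 4, 19, n, b, k), (26, c, 4, 19, n, c, k), (26, c, 4, 19, t, k, k), (26, m, 36, 36, n, b, k), (26, m, 36, 36, n, c, k), (26, m, 36, 36, t, k, k), (27, p, 25, 39, t, m, k), (27, w, 6, 39, t, m, k), (27, x, 23, 36, t, m, k), (8, m, 13, 31, m, w, q), (8, m, 13, 31, v, n, c), (8, w, 29, 23, m, w, q), (8, w, 29, 23, v, n, c)}
σ[D != n]: keep tuples satisfying D != n → {(26, c, 36, 25, n, b, k), (26, c, 36, 25, n, c, k), (26, c, 36, 25, t, k, k), (26, c, 4, 19, n, b, k), (26, c, 4, 19, n, c, k), (26, c, 4, 19, t, k, k), (26, m, 36, 36, n, b, k), (26, m, 36, 36, n, c, k), (26, m, 36, 36, t, k, k), (27, p, 25, 39, t, m, k), (27, w, 6, 39, t, m, k), (27, x, 23, 36, t, m, k), (8, m, 13, 31, m, w, q), (8, w, 29, 23, m, w, q)}
π[B, F, D]: project onto (B, F, D) (3 duplicate(s) eliminated) → {(26, c, b), (26, c, c), (26, c, k), (26, m, b), (26, m, c), (26, m, k), (27, p, m), (27, w, m), (27, x, m), (8, m, w), (8, w, w)}
σ[D != c and B >= 8]: keep tuples satisfying D != c and B >= 8 → {(26, c, b), (26, c, k), (26, m, b), (26, m, k), (27, p, m), (27, w, m), (27, x, m), (8, m, w), (8, w, w)}
π[B, F]: project onto (B, F) (2 duplicate(s) eliminated) → {(26, c), (26, m), (27, p), (27, w), (27, x), (8, m), (8, w)}

{(26, c), (26, m), (27, p), (27, w), (27, x), (8, m), (8, w)}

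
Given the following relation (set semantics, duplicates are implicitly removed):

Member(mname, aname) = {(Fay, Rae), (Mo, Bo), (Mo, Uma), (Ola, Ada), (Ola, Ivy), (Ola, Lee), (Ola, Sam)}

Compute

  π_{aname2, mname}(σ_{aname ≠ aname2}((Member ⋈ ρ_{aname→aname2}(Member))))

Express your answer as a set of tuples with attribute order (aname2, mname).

{(Ada, Ola), (Bo, Mo), (Ivy, Ola), (Lee, Ola), (Sam, Ola), (Uma, Mo)}

ρ[aname→aname2]: schema becomes (mname, aname2); tuples unchanged.
Member ⋈ ρ_{aname→aname2}(Member) (natural join on mname): {(Fay, Rae, Rae), (Mo, Bo, Bo), (Mo, Bo, Uma), (Mo, Uma, Bo), (Mo, Uma, Uma), (Ola, Ada, Ada), (Ola, Ada, Ivy), (Ola, Ada, Lee), (Ola, Ada, Sam), (Ola, Ivy, Ada), (Ola, Ivy, Ivy), (Ola, Ivy, Lee), (Ola, Ivy, Sam), (Ola, Lee, Ada), (Ola, Lee, Ivy), (Ola, Lee, Lee), (Ola, Lee, Sam), (Ola, Sam, Ada), (Ola, Sam, Ivy), (Ola, Sam, Lee), (Ola, Sam, Sam)}
Filtering on aname ≠ aname2 leaves {(Mo, Bo, Uma), (Mo, Uma, Bo), (Ola, Ada, Ivy), (Ola, Ada, Lee), (Ola, Ada, Sam), (Ola, Ivy, Ada), (Ola, Ivy, Lee), (Ola, Ivy, Sam), (Ola, Lee, Ada), (Ola, Lee, Ivy), (Ola, Lee, Sam), (Ola, Sam, Ada), (Ola, Sam, Ivy), (Ola, Sam, Lee)}.
π_{aname2, mname} gives {(Ada, Ola), (Bo, Mo), (Ivy, Ola), (Lee, Ola), (Sam, Ola), (Uma, Mo)} (8 duplicate(s) eliminated).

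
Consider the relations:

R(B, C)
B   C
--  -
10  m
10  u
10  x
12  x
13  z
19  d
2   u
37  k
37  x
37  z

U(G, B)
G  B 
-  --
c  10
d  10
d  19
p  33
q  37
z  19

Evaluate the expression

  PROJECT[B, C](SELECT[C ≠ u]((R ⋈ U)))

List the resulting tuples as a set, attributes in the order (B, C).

Joining R and U on B yields {(10, m, c), (10, m, d), (10, u, c), (10, u, d), (10, x, c), (10, x, d), (19, d, d), (19, d, z), (37, k, q), (37, x, q), (37, z, q)}.
Selection C ≠ u: {(10, m, c), (10, m, d), (10, x, c), (10, x, d), (19, d, d), (19, d, z), (37, k, q), (37, x, q), (37, z, q)}
Projecting to B, C (3 duplicate(s) eliminated): {(10, m), (10, x), (19, d), (37, k), (37, x), (37, z)}

{(10, m), (10, x), (19, d), (37, k), (37, x), (37, z)}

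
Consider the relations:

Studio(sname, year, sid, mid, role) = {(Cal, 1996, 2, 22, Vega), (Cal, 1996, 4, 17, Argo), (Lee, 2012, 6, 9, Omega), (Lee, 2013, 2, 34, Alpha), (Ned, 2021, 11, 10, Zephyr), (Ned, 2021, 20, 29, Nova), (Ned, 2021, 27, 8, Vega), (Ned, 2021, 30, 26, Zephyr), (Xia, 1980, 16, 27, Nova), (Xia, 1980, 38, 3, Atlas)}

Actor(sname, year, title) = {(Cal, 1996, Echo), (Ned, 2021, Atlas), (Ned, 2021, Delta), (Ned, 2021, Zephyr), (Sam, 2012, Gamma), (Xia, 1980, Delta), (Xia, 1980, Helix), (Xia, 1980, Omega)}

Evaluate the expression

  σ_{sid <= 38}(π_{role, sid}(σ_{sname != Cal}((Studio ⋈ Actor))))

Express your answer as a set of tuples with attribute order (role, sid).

Natural join on sname, year: {(Cal, 1996, 2, 22, Vega, Echo), (Cal, 1996, 4, 17, Argo, Echo), (Ned, 2021, 11, 10, Zephyr, Atlas), (Ned, 2021, 11, 10, Zephyr, Delta), (Ned, 2021, 11, 10, Zephyr, Zephyr), (Ned, 2021, 20, 29, Nova, Atlas), (Ned, 2021, 20, 29, Nova, Delta), (Ned, 2021, 20, 29, Nova, Zephyr), (Ned, 2021, 27, 8, Vega, Atlas), (Ned, 2021, 27, 8, Vega, Delta), (Ned, 2021, 27, 8, Vega, Zephyr), (Ned, 2021, 30, 26, Zephyr, Atlas), (Ned, 2021, 30, 26, Zephyr, Delta), (Ned, 2021, 30, 26, Zephyr, Zephyr), (Xia, 1980, 16, 27, Nova, Delta), (Xia, 1980, 16, 27, Nova, Helix), (Xia, 1980, 16, 27, Nova, Omega), (Xia, 1980, 38, 3, Atlas, Delta), (Xia, 1980, 38, 3, Atlas, Helix), (Xia, 1980, 38, 3, Atlas, Omega)}
σ[sname != Cal]: keep tuples satisfying sname != Cal → {(Ned, 2021, 11, 10, Zephyr, Atlas), (Ned, 2021, 11, 10, Zephyr, Delta), (Ned, 2021, 11, 10, Zephyr, Zephyr), (Ned, 2021, 20, 29, Nova, Atlas), (Ned, 2021, 20, 29, Nova, Delta), (Ned, 2021, 20, 29, Nova, Zephyr), (Ned, 2021, 27, 8, Vega, Atlas), (Ned, 2021, 27, 8, Vega, Delta), (Ned, 2021, 27, 8, Vega, Zephyr), (Ned, 2021, 30, 26, Zephyr, Atlas), (Ned, 2021, 30, 26, Zephyr, Delta), (Ned, 2021, 30, 26, Zephyr, Zephyr), (Xia, 1980, 16, 27, Nova, Delta), (Xia, 1980, 16, 27, Nova, Helix), (Xia, 1980, 16, 27, Nova, Omega), (Xia, 1980, 38, 3, Atlas, Delta), (Xia, 1980, 38, 3, Atlas, Helix), (Xia, 1980, 38, 3, Atlas, Omega)}
π_{role, sid} gives {(Atlas, 38), (Nova, 16), (Nova, 20), (Vega, 27), (Zephyr, 11), (Zephyr, 30)} (12 duplicate(s) eliminated).
σ[sid <= 38]: keep tuples satisfying sid <= 38 → {(Atlas, 38), (Nova, 16), (Nova, 20), (Vega, 27), (Zephyr, 11), (Zephyr, 30)}

{(Atlas, 38), (Nova, 16), (Nova, 20), (Vega, 27), (Zephyr, 11), (Zephyr, 30)}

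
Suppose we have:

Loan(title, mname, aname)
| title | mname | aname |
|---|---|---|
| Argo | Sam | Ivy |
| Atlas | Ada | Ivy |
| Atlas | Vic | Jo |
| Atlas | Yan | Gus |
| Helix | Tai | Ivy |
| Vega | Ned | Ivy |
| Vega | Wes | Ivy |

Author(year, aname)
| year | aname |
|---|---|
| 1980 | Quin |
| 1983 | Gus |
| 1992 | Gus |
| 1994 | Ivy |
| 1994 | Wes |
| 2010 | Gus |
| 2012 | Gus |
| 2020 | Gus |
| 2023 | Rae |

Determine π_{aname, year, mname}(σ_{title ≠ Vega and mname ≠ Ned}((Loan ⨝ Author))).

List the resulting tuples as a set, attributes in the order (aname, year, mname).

{(Gus, 1983, Yan), (Gus, 1992, Yan), (Gus, 2010, Yan), (Gus, 2012, Yan), (Gus, 2020, Yan), (Ivy, 1994, Ada), (Ivy, 1994, Sam), (Ivy, 1994, Tai)}

Loan ⋈ Author (natural join on aname): {(Argo, Sam, Ivy, 1994), (Atlas, Ada, Ivy, 1994), (Atlas, Yan, Gus, 1983), (Atlas, Yan, Gus, 1992), (Atlas, Yan, Gus, 2010), (Atlas, Yan, Gus, 2012), (Atlas, Yan, Gus, 2020), (Helix, Tai, Ivy, 1994), (Vega, Ned, Ivy, 1994), (Vega, Wes, Ivy, 1994)}
Apply σ_{title ≠ Vega and mname ≠ Ned}; surviving tuples: {(Argo, Sam, Ivy, 1994), (Atlas, Ada, Ivy, 1994), (Atlas, Yan, Gus, 1983), (Atlas, Yan, Gus, 1992), (Atlas, Yan, Gus, 2010), (Atlas, Yan, Gus, 2012), (Atlas, Yan, Gus, 2020), (Helix, Tai, Ivy, 1994)}
Keep only column(s) aname, year, mname: {(Gus, 1983, Yan), (Gus, 1992, Yan), (Gus, 2010, Yan), (Gus, 2012, Yan), (Gus, 2020, Yan), (Ivy, 1994, Ada), (Ivy, 1994, Sam), (Ivy, 1994, Tai)}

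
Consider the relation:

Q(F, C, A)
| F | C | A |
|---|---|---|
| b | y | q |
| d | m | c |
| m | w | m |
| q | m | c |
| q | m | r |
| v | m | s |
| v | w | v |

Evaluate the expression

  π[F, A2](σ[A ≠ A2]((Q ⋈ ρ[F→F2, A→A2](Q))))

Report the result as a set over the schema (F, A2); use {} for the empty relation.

ρ[F→F2, A→A2]: schema becomes (F2, C, A2); tuples unchanged.
Natural join on C: {(b, y, q, b, q), (d, m, c, d, c), (d, m, c, q, c), (d, m, c, q, r), (d, m, c, v, s), (m, w, m, m, m), (m, w, m, v, v), (q, m, c, d, c), (q, m, c, q, c), (q, m, c, q, r), (q, m, c, v, s), (q, m, r, d, c), (q, m, r, q, c), (q, m, r, q, r), (q, m, r, v, s), (v, m, s, d, c), (v, m, s, q, c), (v, m, s, q, r), (v, m, s, v, s), (v, w, v, m, m), (v, w, v, v, v)}
Selection A ≠ A2: {(d, m, c, q, r), (d, m, c, v, s), (m, w, m, v, v), (q, m, c, q, r), (q, m, c, v, s), (q, m, r, d, c), (q, m, r, q, c), (q, m, r, v, s), (v, m, s, d, c), (v, m, s, q, c), (v, m, s, q, r), (v, w, v, m, m)}
Keep only column(s) F, A2 (3 duplicate(s) eliminated): {(d, r), (d, s), (m, v), (q, c), (q, r), (q, s), (v, c), (v, m), (v, r)}

{(d, r), (d, s), (m, v), (q, c), (q, r), (q, s), (v, c), (v, m), (v, r)}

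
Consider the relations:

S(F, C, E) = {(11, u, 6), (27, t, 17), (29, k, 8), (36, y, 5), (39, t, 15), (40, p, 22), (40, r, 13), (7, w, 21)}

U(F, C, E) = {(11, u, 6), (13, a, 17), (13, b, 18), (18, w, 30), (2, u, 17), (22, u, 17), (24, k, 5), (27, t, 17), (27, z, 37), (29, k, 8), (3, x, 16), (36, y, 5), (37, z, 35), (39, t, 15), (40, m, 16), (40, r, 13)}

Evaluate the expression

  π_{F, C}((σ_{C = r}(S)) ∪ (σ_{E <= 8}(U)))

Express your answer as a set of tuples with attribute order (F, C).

{(11, u), (24, k), (29, k), (36, y), (40, r)}

Selection C = r: {(40, r, 13)}
Selection E <= 8: {(11, u, 6), (24, k, 5), (29, k, 8), (36, y, 5)}
Set union of the two operands is {(11, u, 6), (24, k, 5), (29, k, 8), (36, y, 5), (40, r, 13)}.
Keep only column(s) F, C: {(11, u), (24, k), (29, k), (36, y), (40, r)}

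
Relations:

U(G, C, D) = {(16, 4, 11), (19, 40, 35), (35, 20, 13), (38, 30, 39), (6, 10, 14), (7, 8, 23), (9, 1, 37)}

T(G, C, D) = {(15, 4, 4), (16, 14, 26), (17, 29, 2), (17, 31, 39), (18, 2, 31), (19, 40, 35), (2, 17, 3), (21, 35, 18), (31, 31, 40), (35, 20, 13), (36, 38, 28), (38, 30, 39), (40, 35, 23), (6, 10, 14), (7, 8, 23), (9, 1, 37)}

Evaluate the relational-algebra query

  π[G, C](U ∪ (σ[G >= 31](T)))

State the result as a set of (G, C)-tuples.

{(16, 4), (19, 40), (31, 31), (35, 20), (36, 38), (38, 30), (40, 35), (6, 10), (7, 8), (9, 1)}

Apply σ_{G >= 31}; surviving tuples: {(31, 31, 40), (35, 20, 13), (36, 38, 28), (38, 30, 39), (40, 35, 23)}
Set union of the two operands is {(16, 4, 11), (19, 40, 35), (31, 31, 40), (35, 20, 13), (36, 38, 28), (38, 30, 39), (40, 35, 23), (6, 10, 14), (7, 8, 23), (9, 1, 37)}.
π[G, C]: project onto (G, C) → {(16, 4), (19, 40), (31, 31), (35, 20), (36, 38), (38, 30), (40, 35), (6, 10), (7, 8), (9, 1)}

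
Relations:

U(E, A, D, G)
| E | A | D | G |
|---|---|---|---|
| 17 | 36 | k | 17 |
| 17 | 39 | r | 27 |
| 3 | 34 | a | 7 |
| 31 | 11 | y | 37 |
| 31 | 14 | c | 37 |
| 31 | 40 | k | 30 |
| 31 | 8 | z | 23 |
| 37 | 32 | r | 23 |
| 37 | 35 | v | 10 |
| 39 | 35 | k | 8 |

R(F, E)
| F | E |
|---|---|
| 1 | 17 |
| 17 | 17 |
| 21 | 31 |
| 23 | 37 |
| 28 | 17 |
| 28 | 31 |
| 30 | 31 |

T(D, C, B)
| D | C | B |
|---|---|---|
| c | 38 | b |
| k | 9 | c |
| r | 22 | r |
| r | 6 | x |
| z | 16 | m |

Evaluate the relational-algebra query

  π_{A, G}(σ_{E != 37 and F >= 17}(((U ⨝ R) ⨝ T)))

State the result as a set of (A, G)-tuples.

Natural join on E: {(17, 36, k, 17, 1), (17, 36, k, 17, 17), (17, 36, k, 17, 28), (17, 39, r, 27, 1), (17, 39, r, 27, 17), (17, 39, r, 27, 28), (31, 11, y, 37, 21), (31, 11, y, 37, 28), (31, 11, y, 37, 30), (31, 14, c, 37, 21), (31, 14, c, 37, 28), (31, 14, c, 37, 30), (31, 40, k, 30, 21), (31, 40, k, 30, 28), (31, 40, k, 30, 30), (31, 8, z, 23, 21), (31, 8, z, 23, 28), (31, 8, z, 23, 30), (37, 32, r, 23, 23), (37, 35, v, 10, 23)}
Natural join on D: {(17, 36, k, 17, 1, 9, c), (17, 36, k, 17, 17, 9, c), (17, 36, k, 17, 28, 9, c), (17, 39, r, 27, 1, 22, r), (17, 39, r, 27, 1, 6, x), (17, 39, r, 27, 17, 22, r), (17, 39, r, 27, 17, 6, x), (17, 39, r, 27, 28, 22, r), (17, 39, r, 27, 28, 6, x), (31, 14, c, 37, 21, 38, b), (31, 14, c, 37, 28, 38, b), (31, 14, c, 37, 30, 38, b), (31, 40, k, 30, 21, 9, c), (31, 40, k, 30, 28, 9, c), (31, 40, k, 30, 30, 9, c), (31, 8, z, 23, 21, 16, m), (31, 8, z, 23, 28, 16, m), (31, 8, z, 23, 30, 16, m), (37, 32, r, 23, 23, 22, r), (37, 32, r, 23, 23, 6, x)}
Apply σ_{E != 37 and F >= 17}; surviving tuples: {(17, 36, k, 17, 17, 9, c), (17, 36, k, 17, 28, 9, c), (17, 39, r, 27, 17, 22, r), (17, 39, r, 27, 17, 6, x), (17, 39, r, 27, 28, 22, r), (17, 39, r, 27, 28, 6, x), (31, 14, c, 37, 21, 38, b), (31, 14, c, 37, 28, 38, b), (31, 14, c, 37, 30, 38, b), (31, 40, k, 30, 21, 9, c), (31, 40, k, 30, 28, 9, c), (31, 40, k, 30, 30, 9, c), (31, 8, z, 23, 21, 16, m), (31, 8, z, 23, 28, 16, m), (31, 8, z, 23, 30, 16, m)}
π[A, G]: project onto (A, G) (10 duplicate(s) eliminated) → {(14, 37), (36, 17), (39, 27), (40, 30), (8, 23)}

{(14, 37), (36, 17), (39, 27), (40, 30), (8, 23)}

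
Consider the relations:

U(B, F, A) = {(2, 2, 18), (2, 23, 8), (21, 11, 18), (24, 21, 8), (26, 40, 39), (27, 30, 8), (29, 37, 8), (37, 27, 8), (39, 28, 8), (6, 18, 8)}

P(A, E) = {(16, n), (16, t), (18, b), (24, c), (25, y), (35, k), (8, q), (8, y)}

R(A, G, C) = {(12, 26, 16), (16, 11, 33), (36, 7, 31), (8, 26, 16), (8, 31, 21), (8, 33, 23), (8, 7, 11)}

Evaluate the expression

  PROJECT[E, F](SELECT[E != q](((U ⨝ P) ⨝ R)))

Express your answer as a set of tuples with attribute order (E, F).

{(y, 18), (y, 21), (y, 23), (y, 27), (y, 28), (y, 30), (y, 37)}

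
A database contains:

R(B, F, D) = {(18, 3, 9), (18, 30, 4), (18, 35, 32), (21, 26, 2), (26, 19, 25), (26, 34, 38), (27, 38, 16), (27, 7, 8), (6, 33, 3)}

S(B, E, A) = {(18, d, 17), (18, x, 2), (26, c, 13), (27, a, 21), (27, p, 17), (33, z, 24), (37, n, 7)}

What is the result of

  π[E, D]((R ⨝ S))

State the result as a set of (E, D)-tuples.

{(a, 16), (a, 8), (c, 25), (c, 38), (d, 32), (d, 4), (d, 9), (p, 16), (p, 8), (x, 32), (x, 4), (x, 9)}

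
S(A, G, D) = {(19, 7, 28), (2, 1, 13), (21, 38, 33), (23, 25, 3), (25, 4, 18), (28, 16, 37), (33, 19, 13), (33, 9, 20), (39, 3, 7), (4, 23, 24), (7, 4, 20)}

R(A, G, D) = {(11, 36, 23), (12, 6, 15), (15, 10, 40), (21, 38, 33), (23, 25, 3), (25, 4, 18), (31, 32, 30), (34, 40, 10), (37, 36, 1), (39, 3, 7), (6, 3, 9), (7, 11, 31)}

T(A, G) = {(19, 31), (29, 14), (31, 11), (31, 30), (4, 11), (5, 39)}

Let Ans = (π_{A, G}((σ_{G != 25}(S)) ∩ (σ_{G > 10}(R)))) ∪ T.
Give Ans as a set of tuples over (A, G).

{(19, 31), (21, 38), (29, 14), (31, 11), (31, 30), (4, 11), (5, 39)}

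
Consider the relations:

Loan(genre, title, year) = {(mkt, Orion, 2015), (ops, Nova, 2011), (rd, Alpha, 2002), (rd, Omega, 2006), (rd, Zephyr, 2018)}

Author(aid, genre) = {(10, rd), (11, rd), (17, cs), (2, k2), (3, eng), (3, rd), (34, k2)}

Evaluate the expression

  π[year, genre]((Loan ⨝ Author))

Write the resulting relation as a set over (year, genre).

{(2002, rd), (2006, rd), (2018, rd)}

Joining Loan and Author on genre yields {(rd, Alpha, 2002, 10), (rd, Alpha, 2002, 11), (rd, Alpha, 2002, 3), (rd, Omega, 2006, 10), (rd, Omega, 2006, 11), (rd, Omega, 2006, 3), (rd, Zephyr, 2018, 10), (rd, Zephyr, 2018, 11), (rd, Zephyr, 2018, 3)}.
π[year, genre]: project onto (year, genre) (6 duplicate(s) eliminated) → {(2002, rd), (2006, rd), (2018, rd)}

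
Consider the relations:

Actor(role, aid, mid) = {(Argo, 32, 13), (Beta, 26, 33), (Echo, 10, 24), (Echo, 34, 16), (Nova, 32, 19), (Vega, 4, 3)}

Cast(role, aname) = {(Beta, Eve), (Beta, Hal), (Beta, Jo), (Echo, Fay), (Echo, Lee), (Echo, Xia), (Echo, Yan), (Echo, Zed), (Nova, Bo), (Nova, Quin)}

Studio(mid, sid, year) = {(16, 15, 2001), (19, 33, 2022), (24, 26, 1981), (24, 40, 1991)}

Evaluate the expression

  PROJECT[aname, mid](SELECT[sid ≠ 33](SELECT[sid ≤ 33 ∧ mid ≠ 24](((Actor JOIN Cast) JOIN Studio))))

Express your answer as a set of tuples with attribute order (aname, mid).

{(Fay, 16), (Lee, 16), (Xia, 16), (Yan, 16), (Zed, 16)}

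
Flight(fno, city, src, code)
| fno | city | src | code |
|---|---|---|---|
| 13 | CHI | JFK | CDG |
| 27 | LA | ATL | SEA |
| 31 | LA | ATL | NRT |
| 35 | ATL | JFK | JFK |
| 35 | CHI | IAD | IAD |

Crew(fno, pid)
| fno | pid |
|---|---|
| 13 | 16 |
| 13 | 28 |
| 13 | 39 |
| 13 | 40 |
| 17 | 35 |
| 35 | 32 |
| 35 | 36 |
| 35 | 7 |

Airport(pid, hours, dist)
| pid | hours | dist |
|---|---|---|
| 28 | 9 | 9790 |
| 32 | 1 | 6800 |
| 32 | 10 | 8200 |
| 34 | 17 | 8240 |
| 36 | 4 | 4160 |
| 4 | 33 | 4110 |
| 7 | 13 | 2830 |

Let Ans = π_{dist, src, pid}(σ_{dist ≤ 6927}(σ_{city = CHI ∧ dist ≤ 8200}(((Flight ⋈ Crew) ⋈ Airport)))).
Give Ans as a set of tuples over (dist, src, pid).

{(2830, IAD, 7), (4160, IAD, 36), (6800, IAD, 32)}

Flight ⋈ Crew (natural join on fno): {(13, CHI, JFK, CDG, 16), (13, CHI, JFK, CDG, 28), (13, CHI, JFK, CDG, 39), (13, CHI, JFK, CDG, 40), (35, ATL, JFK, JFK, 32), (35, ATL, JFK, JFK, 36), (35, ATL, JFK, JFK, 7), (35, CHI, IAD, IAD, 32), (35, CHI, IAD, IAD, 36), (35, CHI, IAD, IAD, 7)}
(Flight ⋈ Crew) ⋈ Airport (natural join on pid): {(13, CHI, JFK, CDG, 28, 9, 9790), (35, ATL, JFK, JFK, 32, 1, 6800), (35, ATL, JFK, JFK, 32, 10, 8200), (35, ATL, JFK, JFK, 36, 4, 4160), (35, ATL, JFK, JFK, 7, 13, 2830), (35, CHI, IAD, IAD, 32, 1, 6800), (35, CHI, IAD, IAD, 32, 10, 8200), (35, CHI, IAD, IAD, 36, 4, 4160), (35, CHI, IAD, IAD, 7, 13, 2830)}
Apply σ_{city = CHI ∧ dist ≤ 8200}; surviving tuples: {(35, CHI, IAD, IAD, 32, 1, 6800), (35, CHI, IAD, IAD, 32, 10, 8200), (35, CHI, IAD, IAD, 36, 4, 4160), (35, CHI, IAD, IAD, 7, 13, 2830)}
Apply σ_{dist ≤ 6927}; surviving tuples: {(35, CHI, IAD, IAD, 32, 1, 6800), (35, CHI, IAD, IAD, 36, 4, 4160), (35, CHI, IAD, IAD, 7, 13, 2830)}
Projecting to dist, src, pid: {(2830, IAD, 7), (4160, IAD, 36), (6800, IAD, 32)}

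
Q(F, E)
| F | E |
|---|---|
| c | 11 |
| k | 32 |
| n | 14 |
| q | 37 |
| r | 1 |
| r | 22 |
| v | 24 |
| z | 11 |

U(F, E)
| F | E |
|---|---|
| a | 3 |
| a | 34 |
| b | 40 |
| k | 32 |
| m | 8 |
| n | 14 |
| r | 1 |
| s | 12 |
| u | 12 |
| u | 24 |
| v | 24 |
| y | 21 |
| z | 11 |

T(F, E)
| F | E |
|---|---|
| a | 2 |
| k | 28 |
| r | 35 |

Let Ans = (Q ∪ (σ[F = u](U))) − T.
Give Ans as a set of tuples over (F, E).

{(c, 11), (k, 32), (n, 14), (q, 37), (r, 1), (r, 22), (u, 12), (u, 24), (v, 24), (z, 11)}

σ[F = u]: keep tuples satisfying F = u → {(u, 12), (u, 24)}
Taking the union: {(c, 11), (k, 32), (n, 14), (q, 37), (r, 1), (r, 22), (u, 12), (u, 24), (v, 24), (z, 11)}
Taking the difference: {(c, 11), (k, 32), (n, 14), (q, 37), (r, 1), (r, 22), (u, 12), (u, 24), (v, 24), (z, 11)}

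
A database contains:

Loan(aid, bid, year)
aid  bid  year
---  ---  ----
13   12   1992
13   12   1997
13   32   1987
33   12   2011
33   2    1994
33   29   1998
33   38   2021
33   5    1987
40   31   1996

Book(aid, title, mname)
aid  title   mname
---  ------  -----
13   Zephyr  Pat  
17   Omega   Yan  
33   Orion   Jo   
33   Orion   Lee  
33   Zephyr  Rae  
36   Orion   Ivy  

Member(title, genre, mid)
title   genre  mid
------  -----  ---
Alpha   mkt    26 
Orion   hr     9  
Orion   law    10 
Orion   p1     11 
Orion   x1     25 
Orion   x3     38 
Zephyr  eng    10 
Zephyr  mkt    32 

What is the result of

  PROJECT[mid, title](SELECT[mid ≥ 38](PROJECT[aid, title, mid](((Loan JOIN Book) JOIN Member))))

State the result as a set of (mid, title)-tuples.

Loan ⋈ Book (natural join on aid): {(13, 12, 1992, Zephyr, Pat), (13, 12, 1997, Zephyr, Pat), (13, 32, 1987, Zephyr, Pat), (33, 12, 2011, Orion, Jo), (33, 12, 2011, Orion, Lee), (33, 12, 2011, Zephyr, Rae), (33, 2, 1994, Orion, Jo), (33, 2, 1994, Orion, Lee), (33, 2, 1994, Zephyr, Rae), (33, 29, 1998, Orion, Jo), (33, 29, 1998, Orion, Lee), (33, 29, 1998, Zephyr, Rae), (33, 38, 2021, Orion, Jo), (33, 38, 2021, Orion, Lee), (33, 38, 2021, Zephyr, Rae), (33, 5, 1987, Orion, Jo), (33, 5, 1987, Orion, Lee), (33, 5, 1987, Zephyr, Rae)}
(Loan JOIN Book) ⋈ Member (natural join on title): {(13, 12, 1992, Zephyr, Pat, eng, 10), (13, 12, 1992, Zephyr, Pat, mkt, 32), (13, 12, 1997, Zephyr, Pat, eng, 10), (13, 12, 1997, Zephyr, Pat, mkt, 32), (13, 32, 1987, Zephyr, Pat, eng, 10), (13, 32, 1987, Zephyr, Pat, mkt, 32), (33, 12, 2011, Orion, Jo, hr, 9), (33, 12, 2011, Orion, Jo, law, 10), (33, 12, 2011, Orion, Jo, p1, 11), (33, 12, 2011, Orion, Jo, x1, 25), (33, 12, 2011, Orion, Jo, x3, 38), (33, 12, 2011, Orion, Lee, hr, 9), (33, 12, 2011, Orion, Lee, law, 10), (33, 12, 2011, Orion, Lee, p1, 11), (33, 12, 2011, Orion, Lee, x1, 25), (33, 12, 2011, Orion, Lee, x3, 38), (33, 12, 2011, Zephyr, Rae, eng, 10), (33, 12, 2011, Zephyr, Rae, mkt, 32), (33, 2, 1994, Orion, Jo, hr, 9), (33, 2, 1994, Orion, Jo, law, 10), (33, 2, 1994, Orion, Jo, p1, 11), (33, 2, 1994, Orion, Jo, x1, 25), (33, 2, 1994, Orion, Jo, x3, 38), (33, 2, 1994, Orion, Lee, hr, 9), (33, 2, 1994, Orion, Lee, law, 10), (33, 2, 1994, Orion, Lee, p1, 11), (33, 2, 1994, Orion, Lee, x1, 25), (33, 2, 1994, Orion, Lee, x3, 38), (33, 2, 1994, Zephyr, Rae, eng, 10), (33, 2, 1994, Zephyr, Rae, mkt, 32), (33, 29, 1998, Orion, Jo, hr, 9), (33, 29, 1998, Orion, Jo, law, 10), (33, 29, 1998, Orion, Jo, p1, 11), (33, 29, 1998, Orion, Jo, x1, 25), (33, 29, 1998, Orion, Jo, x3, 38), (33, 29, 1998, Orion, Lee, hr, 9), (33, 29, 1998, Orion, Lee, law, 10), (33, 29, 1998, Orion, Lee, p1, 11), (33, 29, 1998, Orion, Lee, x1, 25), (33, 29, 1998, Orion, Lee, x3, 38), (33, 29, 1998, Zephyr, Rae, eng, 10), (33, 29, 1998, Zephyr, Rae, mkt, 32), (33, 38, 2021, Orion, Jo, hr, 9), (33, 38, 2021, Orion, Jo, law, 10), (33, 38, 2021, Orion, Jo, p1, 11), (33, 38, 2021, Orion, Jo, x1, 25), (33, 38, 2021, Orion, Jo, x3, 38), (33, 38, 2021, Orion, Lee, hr, 9), (33, 38, 2021, Orion, Lee, law, 10), (33, 38, 2021, Orion, Lee, p1, 11), (33, 38, 2021, Orion, Lee, x1, 25), (33, 38, 2021, Orion, Lee, x3, 38), (33, 38, 2021, Zephyr, Rae, eng, 10), (33, 38, 2021, Zephyr, Rae, mkt, 32), (33, 5, 1987, Orion, Jo, hr, 9), (33, 5, 1987, Orion, Jo, law, 10), (33, 5, 1987, Orion, Jo, p1, 11), (33, 5, 1987, Orion, Jo, x1, 25), (33, 5, 1987, Orion, Jo, x3, 38), (33, 5, 1987, Orion, Lee, hr, 9), (33, 5, 1987, Orion, Lee, law, 10), (33, 5, 1987, Orion, Lee, p1, 11), (33, 5, 1987, Orion, Lee, x1, 25), (33, 5, 1987, Orion, Lee, x3, 38), (33, 5, 1987, Zephyr, Rae, eng, 10), (33, 5, 1987, Zephyr, Rae, mkt, 32)}
π[aid, title, mid]: project onto (aid, title, mid) (57 duplicate(s) eliminated) → {(13, Zephyr, 10), (13, Zephyr, 32), (33, Orion, 10), (33, Orion, 11), (33, Orion, 25), (33, Orion, 38), (33, Orion, 9), (33, Zephyr, 10), (33, Zephyr, 32)}
Filtering on mid ≥ 38 leaves {(33, Orion, 38)}.
π[mid, title]: project onto (mid, title) → {(38, Orion)}

{(38, Orion)}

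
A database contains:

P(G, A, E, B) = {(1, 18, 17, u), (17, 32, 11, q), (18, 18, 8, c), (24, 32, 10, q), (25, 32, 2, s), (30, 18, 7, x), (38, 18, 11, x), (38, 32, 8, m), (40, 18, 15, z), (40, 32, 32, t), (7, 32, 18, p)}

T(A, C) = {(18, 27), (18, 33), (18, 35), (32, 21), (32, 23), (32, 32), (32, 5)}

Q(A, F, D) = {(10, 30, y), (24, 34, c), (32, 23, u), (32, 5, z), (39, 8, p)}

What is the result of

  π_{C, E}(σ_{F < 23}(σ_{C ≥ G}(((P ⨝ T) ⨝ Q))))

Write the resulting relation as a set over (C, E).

{(21, 11), (21, 18), (23, 11), (23, 18), (32, 10), (32, 11), (32, 18), (32, 2)}

Natural join on A: {(1, 18, 17, u, 27), (1, 18, 17, u, 33), (1, 18, 17, u, 35), (17, 32, 11, q, 21), (17, 32, 11, q, 23), (17, 32, 11, q, 32), (17, 32, 11, q, 5), (18, 18, 8, c, 27), (18, 18, 8, c, 33), (18, 18, 8, c, 35), (24, 32, 10, q, 21), (24, 32, 10, q, 23), (24, 32, 10, q, 32), (24, 32, 10, q, 5), (25, 32, 2, s, 21), (25, 32, 2, s, 23), (25, 32, 2, s, 32), (25, 32, 2, s, 5), (30, 18, 7, x, 27), (30, 18, 7, x, 33), (30, 18, 7, x, 35), (38, 18, 11, x, 27), (38, 18, 11, x, 33), (38, 18, 11, x, 35), (38, 32, 8, m, 21), (38, 32, 8, m, 23), (38, 32, 8, m, 32), (38, 32, 8, m, 5), (40, 18, 15, z, 27), (40, 18, 15, z, 33), (40, 18, 15, z, 35), (40, 32, 32, t, 21), (40, 32, 32, t, 23), (40, 32, 32, t, 32), (40, 32, 32, t, 5), (7, 32, 18, p, 21), (7, 32, 18, p, 23), (7, 32, 18, p, 32), (7, 32, 18, p, 5)}
Natural join on A: {(17, 32, 11, q, 21, 23, u), (17, 32, 11, q, 21, 5, z), (17, 32, 11, q, 23, 23, u), (17, 32, 11, q, 23, 5, z), (17, 32, 11, q, 32, 23, u), (17, 32, 11, q, 32, 5, z), (17, 32, 11, q, 5, 23, u), (17, 32, 11, q, 5, 5, z), (24, 32, 10, q, 21, 23, u), (24, 32, 10, q, 21, 5, z), (24, 32, 10, q, 23, 23, u), (24, 32, 10, q, 23, 5, z), (24, 32, 10, q, 32, 23, u), (24, 32, 10, q, 32, 5, z), (24, 32, 10, q, 5, 23, u), (24, 32, 10, q, 5, 5, z), (25, 32, 2, s, 21, 23, u), (25, 32, 2, s, 21, 5, z), (25, 32, 2, s, 23, 23, u), (25, 32, 2, s, 23, 5, z), (25, 32, 2, s, 32, 23, u), (25, 32, 2, s, 32, 5, z), (25, 32, 2, s, 5, 23, u), (25, 32, 2, s, 5, 5, z), (38, 32, 8, m, 21, 23, u), (38, 32, 8, m, 21, 5, z), (38, 32, 8, m, 23, 23, u), (38, 32, 8, m, 23, 5, z), (38, 32, 8, m, 32, 23, u), (38, 32, 8, m, 32, 5, z), (38, 32, 8, m, 5, 23, u), (38, 32, 8, m, 5, 5, z), (40, 32, 32, t, 21, 23, u), (40, 32, 32, t, 21, 5, z), (40, 32, 32, t, 23, 23, u), (40, 32, 32, t, 23, 5, z), (40, 32, 32, t, 32, 23, u), (40, 32, 32, t, 32, 5, z), (40, 32, 32, t, 5, 23, u), (40, 32, 32, t, 5, 5, z), (7, 32, 18, p, 21, 23, u), (7, 32, 18, p, 21, 5, z), (7, 32, 18, p, 23, 23, u), (7, 32, 18, p, 23, 5, z), (7, 32, 18, p, 32, 23, u), (7, 32, 18, p, 32, 5, z), (7, 32, 18, p, 5, 23, u), (7, 32, 18, p, 5, 5, z)}
Selection C ≥ G: {(17, 32, 11, q, 21, 23, u), (17, 32, 11, q, 21, 5, z), (17, 32, 11, q, 23, 23, u), (17, 32, 11, q, 23, 5, z), (17, 32, 11, q, 32, 23, u), (17, 32, 11, q, 32, 5, z), (24, 32, 10, q, 32, 23, u), (24, 32, 10, q, 32, 5, z), (25, 32, 2, s, 32, 23, u), (25, 32, 2, s, 32, 5, z), (7, 32, 18, p, 21, 23, u), (7, 32, 18, p, 21, 5, z), (7, 32, 18, p, 23, 23, u), (7, 32, 18, p, 23, 5, z), (7, 32, 18, p, 32, 23, u), (7, 32, 18, p, 32, 5, z)}
Selection F < 23: {(17, 32, 11, q, 21, 5, z), (17, 32, 11, q, 23, 5, z), (17, 32, 11, q, 32, 5, z), (24, 32, 10, q, 32, 5, z), (25, 32, 2, s, 32, 5, z), (7, 32, 18, p, 21, 5, z), (7, 32, 18, p, 23, 5, z), (7, 32, 18, p, 32, 5, z)}
π_{C, E} gives {(21, 11), (21, 18), (23, 11), (23, 18), (32, 10), (32, 11), (32, 18), (32, 2)}.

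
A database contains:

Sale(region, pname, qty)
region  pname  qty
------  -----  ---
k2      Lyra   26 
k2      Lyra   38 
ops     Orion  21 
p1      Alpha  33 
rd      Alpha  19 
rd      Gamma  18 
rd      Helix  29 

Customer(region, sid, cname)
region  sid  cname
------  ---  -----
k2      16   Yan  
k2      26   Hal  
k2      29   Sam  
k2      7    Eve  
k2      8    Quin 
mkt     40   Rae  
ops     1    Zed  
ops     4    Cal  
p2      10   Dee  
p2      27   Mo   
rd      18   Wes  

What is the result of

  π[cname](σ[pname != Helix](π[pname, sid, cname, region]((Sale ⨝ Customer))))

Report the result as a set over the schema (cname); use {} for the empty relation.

{Cal, Eve, Hal, Quin, Sam, Wes, Yan, Zed}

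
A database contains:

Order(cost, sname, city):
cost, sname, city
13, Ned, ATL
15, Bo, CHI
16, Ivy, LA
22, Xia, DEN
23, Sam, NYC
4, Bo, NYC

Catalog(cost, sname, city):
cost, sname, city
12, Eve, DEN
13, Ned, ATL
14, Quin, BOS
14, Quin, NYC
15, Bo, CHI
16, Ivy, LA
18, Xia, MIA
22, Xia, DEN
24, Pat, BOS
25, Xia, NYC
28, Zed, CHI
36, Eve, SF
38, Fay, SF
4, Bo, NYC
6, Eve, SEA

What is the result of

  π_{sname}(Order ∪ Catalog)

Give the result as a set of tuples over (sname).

{Bo, Eve, Fay, Ivy, Ned, Pat, Quin, Sam, Xia, Zed}

Taking the union: {(12, Eve, DEN), (13, Ned, ATL), (14, Quin, BOS), (14, Quin, NYC), (15, Bo, CHI), (16, Ivy, LA), (18, Xia, MIA), (22, Xia, DEN), (23, Sam, NYC), (24, Pat, BOS), (25, Xia, NYC), (28, Zed, CHI), (36, Eve, SF), (38, Fay, SF), (4, Bo, NYC), (6, Eve, SEA)}
Projecting to sname (6 duplicate(s) eliminated): {Bo, Eve, Fay, Ivy, Ned, Pat, Quin, Sam, Xia, Zed}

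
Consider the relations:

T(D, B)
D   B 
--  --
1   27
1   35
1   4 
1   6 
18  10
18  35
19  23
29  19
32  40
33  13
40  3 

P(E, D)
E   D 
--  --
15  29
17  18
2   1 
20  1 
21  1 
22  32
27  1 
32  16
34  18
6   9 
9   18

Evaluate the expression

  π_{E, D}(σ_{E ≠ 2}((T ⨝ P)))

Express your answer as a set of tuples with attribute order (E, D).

{(15, 29), (17, 18), (20, 1), (21, 1), (22, 32), (27, 1), (34, 18), (9, 18)}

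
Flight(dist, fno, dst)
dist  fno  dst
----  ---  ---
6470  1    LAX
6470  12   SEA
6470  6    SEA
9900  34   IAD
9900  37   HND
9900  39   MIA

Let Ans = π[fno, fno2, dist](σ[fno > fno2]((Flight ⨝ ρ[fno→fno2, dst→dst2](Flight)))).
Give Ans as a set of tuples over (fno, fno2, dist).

ρ[fno→fno2, dst→dst2]: schema becomes (dist, fno2, dst2); tuples unchanged.
Joining Flight and ρ[fno→fno2, dst→dst2](Flight) on dist yields {(6470, 1, LAX, 1, LAX), (6470, 1, LAX, 12, SEA), (6470, 1, LAX, 6, SEA), (6470, 12, SEA, 1, LAX), (6470, 12, SEA, 12, SEA), (6470, 12, SEA, 6, SEA), (6470, 6, SEA, 1, LAX), (6470, 6, SEA, 12, SEA), (6470, 6, SEA, 6, SEA), (9900, 34, IAD, 34, IAD), (9900, 34, IAD, 37, HND), (9900, 34, IAD, 39, MIA), (9900, 37, HND, 34, IAD), (9900, 37, HND, 37, HND), (9900, 37, HND, 39, MIA), (9900, 39, MIA, 34, IAD), (9900, 39, MIA, 37, HND), (9900, 39, MIA, 39, MIA)}.
Filtering on fno > fno2 leaves {(6470, 12, SEA, 1, LAX), (6470, 12, SEA, 6, SEA), (6470, 6, SEA, 1, LAX), (9900, 37, HND, 34, IAD), (9900, 39, MIA, 34, IAD), (9900, 39, MIA, 37, HND)}.
π_{fno, fno2, dist} gives {(12, 1, 6470), (12, 6, 6470), (37, 34, 9900), (39, 34, 9900), (39, 37, 9900), (6, 1, 6470)}.

{(12, 1, 6470), (12, 6, 6470), (37, 34, 9900), (39, 34, 9900), (39, 37, 9900), (6, 1, 6470)}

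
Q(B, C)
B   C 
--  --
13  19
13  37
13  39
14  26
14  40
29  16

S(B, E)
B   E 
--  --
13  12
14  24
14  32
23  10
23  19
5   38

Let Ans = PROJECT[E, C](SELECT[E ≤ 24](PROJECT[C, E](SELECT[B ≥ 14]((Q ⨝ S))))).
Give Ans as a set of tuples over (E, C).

Natural join on B: {(13, 19, 12), (13, 37, 12), (13, 39, 12), (14, 26, 24), (14, 26, 32), (14, 40, 24), (14, 40, 32)}
Apply σ_{B ≥ 14}; surviving tuples: {(14, 26, 24), (14, 26, 32), (14, 40, 24), (14, 40, 32)}
π_{C, E} gives {(26, 24), (26, 32), (40, 24), (40, 32)}.
Apply σ_{E ≤ 24}; surviving tuples: {(26, 24), (40, 24)}
π_{E, C} gives {(24, 26), (24, 40)}.

{(24, 26), (24, 40)}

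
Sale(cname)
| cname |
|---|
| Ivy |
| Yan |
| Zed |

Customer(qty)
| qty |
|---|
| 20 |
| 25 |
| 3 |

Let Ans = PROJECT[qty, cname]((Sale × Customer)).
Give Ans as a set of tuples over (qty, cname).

{(20, Ivy), (20, Yan), (20, Zed), (25, Ivy), (25, Yan), (25, Zed), (3, Ivy), (3, Yan), (3, Zed)}

Sale × Customer: Cartesian product, 3·3 = 9 tuples over (cname, qty).
π_{qty, cname} gives {(20, Ivy), (20, Yan), (20, Zed), (25, Ivy), (25, Yan), (25, Zed), (3, Ivy), (3, Yan), (3, Zed)}.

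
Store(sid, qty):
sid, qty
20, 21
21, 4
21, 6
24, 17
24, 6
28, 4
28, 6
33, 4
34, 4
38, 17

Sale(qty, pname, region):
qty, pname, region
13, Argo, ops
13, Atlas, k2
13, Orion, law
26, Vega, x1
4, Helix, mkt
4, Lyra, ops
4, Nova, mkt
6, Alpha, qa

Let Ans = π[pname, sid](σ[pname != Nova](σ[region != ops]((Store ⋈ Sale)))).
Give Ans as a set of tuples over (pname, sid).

{(Alpha, 21), (Alpha, 24), (Alpha, 28), (Helix, 21), (Helix, 28), (Helix, 33), (Helix, 34)}

Joining Store and Sale on qty yields {(21, 4, Helix, mkt), (21, 4, Lyra, ops), (21, 4, Nova, mkt), (21, 6, Alpha, qa), (24, 6, Alpha, qa), (28, 4, Helix, mkt), (28, 4, Lyra, ops), (28, 4, Nova, mkt), (28, 6, Alpha, qa), (33, 4, Helix, mkt), (33, 4, Lyra, ops), (33, 4, Nova, mkt), (34, 4, Helix, mkt), (34, 4, Lyra, ops), (34, 4, Nova, mkt)}.
Apply σ_{region != ops}; surviving tuples: {(21, 4, Helix, mkt), (21, 4, Nova, mkt), (21, 6, Alpha, qa), (24, 6, Alpha, qa), (28, 4, Helix, mkt), (28, 4, Nova, mkt), (28, 6, Alpha, qa), (33, 4, Helix, mkt), (33, 4, Nova, mkt), (34, 4, Helix, mkt), (34, 4, Nova, mkt)}
Apply σ_{pname != Nova}; surviving tuples: {(21, 4, Helix, mkt), (21, 6, Alpha, qa), (24, 6, Alpha, qa), (28, 4, Helix, mkt), (28, 6, Alpha, qa), (33, 4, Helix, mkt), (34, 4, Helix, mkt)}
Keep only column(s) pname, sid: {(Alpha, 21), (Alpha, 24), (Alpha, 28), (Helix, 21), (Helix, 28), (Helix, 33), (Helix, 34)}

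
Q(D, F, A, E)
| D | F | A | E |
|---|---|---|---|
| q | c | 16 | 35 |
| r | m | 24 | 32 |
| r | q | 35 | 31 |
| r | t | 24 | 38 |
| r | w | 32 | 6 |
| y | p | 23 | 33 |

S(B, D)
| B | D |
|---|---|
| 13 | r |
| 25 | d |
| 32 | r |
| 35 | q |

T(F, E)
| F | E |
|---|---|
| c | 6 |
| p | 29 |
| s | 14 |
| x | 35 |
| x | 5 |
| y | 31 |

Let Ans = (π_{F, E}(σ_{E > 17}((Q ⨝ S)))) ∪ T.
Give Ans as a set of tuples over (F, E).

Joining Q and S on D yields {(q, c, 16, 35, 35), (r, m, 24, 32, 13), (r, m, 24, 32, 32), (r, q, 35, 31, 13), (r, q, 35, 31, 32), (r, t, 24, 38, 13), (r, t, 24, 38, 32), (r, w, 32, 6, 13), (r, w, 32, 6, 32)}.
Filtering on E > 17 leaves {(q, c, 16, 35, 35), (r, m, 24, 32, 13), (r, m, 24, 32, 32), (r, q, 35, 31, 13), (r, q, 35, 31, 32), (r, t, 24, 38, 13), (r, t, 24, 38, 32)}.
π[F, E]: project onto (F, E) (3 duplicate(s) eliminated) → {(c, 35), (m, 32), (q, 31), (t, 38)}
Set union of the two operands is {(c, 35), (c, 6), (m, 32), (p, 29), (q, 31), (s, 14), (t, 38), (x, 35), (x, 5), (y, 31)}.

{(c, 35), (c, 6), (m, 32), (p, 29), (q, 31), (s, 14), (t, 38), (x, 35), (x, 5), (y, 31)}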